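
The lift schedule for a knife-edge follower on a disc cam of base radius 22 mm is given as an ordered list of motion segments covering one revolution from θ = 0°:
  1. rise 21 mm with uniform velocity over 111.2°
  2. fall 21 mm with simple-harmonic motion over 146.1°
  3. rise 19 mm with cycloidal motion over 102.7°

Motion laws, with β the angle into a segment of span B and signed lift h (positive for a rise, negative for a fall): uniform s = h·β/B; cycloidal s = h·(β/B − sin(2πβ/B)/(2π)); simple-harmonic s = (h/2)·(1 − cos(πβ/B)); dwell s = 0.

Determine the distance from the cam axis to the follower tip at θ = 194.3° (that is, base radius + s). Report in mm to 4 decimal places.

seg 1 [0°–111.2°] uniform, h=21: full span → s += 21 → s = 21.0000
seg 2 [111.2°–257.3°] simple-harmonic, h=-21: θ=194.3° here. β=83.1, B=146.1. -21/2·(1 − cos(π·0.5688)) = -12.7515 → s = 8.2485
radial distance = base radius + s = 22 + 8.2485 = 30.2485

30.2485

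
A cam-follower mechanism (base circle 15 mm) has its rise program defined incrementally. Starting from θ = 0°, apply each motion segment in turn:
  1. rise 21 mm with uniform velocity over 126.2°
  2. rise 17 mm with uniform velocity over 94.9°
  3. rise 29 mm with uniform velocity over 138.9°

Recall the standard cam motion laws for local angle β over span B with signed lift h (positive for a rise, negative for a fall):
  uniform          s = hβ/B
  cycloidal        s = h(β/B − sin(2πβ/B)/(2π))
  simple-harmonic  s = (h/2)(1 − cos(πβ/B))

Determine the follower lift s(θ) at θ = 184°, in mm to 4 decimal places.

seg 1 [0°–126.2°] uniform, h=21: full span → s += 21 → s = 21.0000
seg 2 [126.2°–221.1°] uniform, h=17: θ=184° here. β=57.8, B=94.9. 17·57.8/94.9 = 10.3541 → s = 31.3541

31.3541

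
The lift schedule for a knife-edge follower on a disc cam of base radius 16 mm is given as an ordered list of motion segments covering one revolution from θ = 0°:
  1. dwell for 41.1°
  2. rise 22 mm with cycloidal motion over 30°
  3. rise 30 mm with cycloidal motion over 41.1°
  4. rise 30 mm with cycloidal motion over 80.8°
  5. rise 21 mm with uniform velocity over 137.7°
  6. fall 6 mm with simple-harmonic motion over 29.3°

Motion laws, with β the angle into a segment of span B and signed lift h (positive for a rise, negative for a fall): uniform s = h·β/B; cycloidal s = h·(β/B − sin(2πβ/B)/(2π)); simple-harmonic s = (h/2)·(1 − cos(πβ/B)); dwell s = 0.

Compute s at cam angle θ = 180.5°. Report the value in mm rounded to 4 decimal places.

seg 1 [0°–41.1°] dwell: s stays 0.0000
seg 2 [41.1°–71.1°] cycloidal, h=22: full span → s += 22 → s = 22.0000
seg 3 [71.1°–112.2°] cycloidal, h=30: full span → s += 30 → s = 52.0000
seg 4 [112.2°–193°] cycloidal, h=30: θ=180.5° here. β=68.3, B=80.8. 30·(0.8453 − sin(2π·0.8453)/(2π)) = 29.3029 → s = 81.3029

81.3029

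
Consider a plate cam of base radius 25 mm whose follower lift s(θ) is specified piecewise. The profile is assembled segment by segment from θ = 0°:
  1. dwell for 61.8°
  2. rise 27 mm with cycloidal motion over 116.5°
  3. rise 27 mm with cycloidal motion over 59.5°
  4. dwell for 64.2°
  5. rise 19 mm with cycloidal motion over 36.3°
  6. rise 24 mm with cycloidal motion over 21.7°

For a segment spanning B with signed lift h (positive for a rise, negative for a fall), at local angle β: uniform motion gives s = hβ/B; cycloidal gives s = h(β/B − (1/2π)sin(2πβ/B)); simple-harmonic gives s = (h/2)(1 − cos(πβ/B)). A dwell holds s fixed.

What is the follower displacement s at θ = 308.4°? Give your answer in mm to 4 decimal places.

seg 1 [0°–61.8°] dwell: s stays 0.0000
seg 2 [61.8°–178.3°] cycloidal, h=27: full span → s += 27 → s = 27.0000
seg 3 [178.3°–237.8°] cycloidal, h=27: full span → s += 27 → s = 54.0000
seg 4 [237.8°–302°] dwell: s stays 54.0000
seg 5 [302°–338.3°] cycloidal, h=19: θ=308.4° here. β=6.4, B=36.3. 19·(0.1763 − sin(2π·0.1763)/(2π)) = 0.6443 → s = 54.6443

54.6443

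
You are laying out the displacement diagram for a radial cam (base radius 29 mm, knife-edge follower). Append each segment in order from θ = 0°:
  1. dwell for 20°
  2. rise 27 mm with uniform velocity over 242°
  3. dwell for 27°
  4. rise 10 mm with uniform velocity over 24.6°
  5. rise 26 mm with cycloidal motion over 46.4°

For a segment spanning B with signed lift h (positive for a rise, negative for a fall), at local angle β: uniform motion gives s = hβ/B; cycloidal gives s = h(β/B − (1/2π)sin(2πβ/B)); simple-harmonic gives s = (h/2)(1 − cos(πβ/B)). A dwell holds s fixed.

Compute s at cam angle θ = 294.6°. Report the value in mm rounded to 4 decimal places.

seg 1 [0°–20°] dwell: s stays 0.0000
seg 2 [20°–262°] uniform, h=27: full span → s += 27 → s = 27.0000
seg 3 [262°–289°] dwell: s stays 27.0000
seg 4 [289°–313.6°] uniform, h=10: θ=294.6° here. β=5.6, B=24.6. 10·5.6/24.6 = 2.2764 → s = 29.2764

29.2764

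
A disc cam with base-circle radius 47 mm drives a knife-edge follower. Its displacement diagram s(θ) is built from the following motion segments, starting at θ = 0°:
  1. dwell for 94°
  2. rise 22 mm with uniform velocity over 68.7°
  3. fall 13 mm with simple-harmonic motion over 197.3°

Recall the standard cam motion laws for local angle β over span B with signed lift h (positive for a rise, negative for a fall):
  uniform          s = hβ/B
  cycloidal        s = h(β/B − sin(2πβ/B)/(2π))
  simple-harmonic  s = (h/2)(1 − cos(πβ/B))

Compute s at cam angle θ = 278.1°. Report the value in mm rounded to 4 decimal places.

seg 1 [0°–94°] dwell: s stays 0.0000
seg 2 [94°–162.7°] uniform, h=22: full span → s += 22 → s = 22.0000
seg 3 [162.7°–360°] simple-harmonic, h=-13: θ=278.1° here. β=115.4, B=197.3. -13/2·(1 − cos(π·0.5849)) = -8.2131 → s = 13.7869

13.7869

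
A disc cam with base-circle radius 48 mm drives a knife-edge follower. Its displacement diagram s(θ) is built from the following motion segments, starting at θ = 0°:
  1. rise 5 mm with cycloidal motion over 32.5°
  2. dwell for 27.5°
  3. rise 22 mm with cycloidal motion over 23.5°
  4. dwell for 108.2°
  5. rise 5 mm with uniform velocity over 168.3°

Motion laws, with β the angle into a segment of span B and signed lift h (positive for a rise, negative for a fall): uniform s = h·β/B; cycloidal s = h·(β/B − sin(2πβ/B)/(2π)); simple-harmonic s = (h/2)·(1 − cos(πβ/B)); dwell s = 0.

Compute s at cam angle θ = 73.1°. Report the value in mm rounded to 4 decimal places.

seg 1 [0°–32.5°] cycloidal, h=5: full span → s += 5 → s = 5.0000
seg 2 [32.5°–60°] dwell: s stays 5.0000
seg 3 [60°–83.5°] cycloidal, h=22: θ=73.1° here. β=13.1, B=23.5. 22·(0.5574 − sin(2π·0.5574)/(2π)) = 13.5004 → s = 18.5004

18.5004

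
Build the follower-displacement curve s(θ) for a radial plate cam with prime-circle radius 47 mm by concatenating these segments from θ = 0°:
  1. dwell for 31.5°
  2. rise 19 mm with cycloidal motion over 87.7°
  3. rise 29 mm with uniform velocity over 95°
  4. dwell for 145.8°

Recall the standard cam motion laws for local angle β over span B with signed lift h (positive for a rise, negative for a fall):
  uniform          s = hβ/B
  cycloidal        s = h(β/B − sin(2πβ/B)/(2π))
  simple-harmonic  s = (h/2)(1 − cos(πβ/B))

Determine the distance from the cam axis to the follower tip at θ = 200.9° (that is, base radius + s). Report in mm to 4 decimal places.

seg 1 [0°–31.5°] dwell: s stays 0.0000
seg 2 [31.5°–119.2°] cycloidal, h=19: full span → s += 19 → s = 19.0000
seg 3 [119.2°–214.2°] uniform, h=29: θ=200.9° here. β=81.7, B=95. 29·81.7/95 = 24.9400 → s = 43.9400
radial distance = base radius + s = 47 + 43.9400 = 90.9400

90.9400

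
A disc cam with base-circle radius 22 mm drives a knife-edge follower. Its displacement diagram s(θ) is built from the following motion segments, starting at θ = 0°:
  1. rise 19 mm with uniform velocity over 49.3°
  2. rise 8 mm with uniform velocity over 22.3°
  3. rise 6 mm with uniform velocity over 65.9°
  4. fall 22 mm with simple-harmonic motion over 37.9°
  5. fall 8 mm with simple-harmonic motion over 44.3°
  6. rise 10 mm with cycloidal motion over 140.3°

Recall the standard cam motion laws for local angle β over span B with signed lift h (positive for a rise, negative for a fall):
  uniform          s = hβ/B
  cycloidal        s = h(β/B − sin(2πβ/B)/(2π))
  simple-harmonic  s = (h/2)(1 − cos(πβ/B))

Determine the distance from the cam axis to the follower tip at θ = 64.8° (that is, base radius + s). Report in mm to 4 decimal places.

seg 1 [0°–49.3°] uniform, h=19: full span → s += 19 → s = 19.0000
seg 2 [49.3°–71.6°] uniform, h=8: θ=64.8° here. β=15.5, B=22.3. 8·15.5/22.3 = 5.5605 → s = 24.5605
radial distance = base radius + s = 22 + 24.5605 = 46.5605

46.5605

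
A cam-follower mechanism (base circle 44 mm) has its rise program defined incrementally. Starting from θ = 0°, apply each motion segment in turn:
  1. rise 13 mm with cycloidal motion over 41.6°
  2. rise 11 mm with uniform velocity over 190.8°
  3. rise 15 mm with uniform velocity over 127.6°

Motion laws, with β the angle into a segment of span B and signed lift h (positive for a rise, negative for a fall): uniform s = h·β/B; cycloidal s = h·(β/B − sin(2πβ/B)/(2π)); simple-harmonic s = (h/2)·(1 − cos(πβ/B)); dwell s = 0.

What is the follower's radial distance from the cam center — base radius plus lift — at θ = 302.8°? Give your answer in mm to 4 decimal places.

seg 1 [0°–41.6°] cycloidal, h=13: full span → s += 13 → s = 13.0000
seg 2 [41.6°–232.4°] uniform, h=11: full span → s += 11 → s = 24.0000
seg 3 [232.4°–360°] uniform, h=15: θ=302.8° here. β=70.4, B=127.6. 15·70.4/127.6 = 8.2759 → s = 32.2759
radial distance = base radius + s = 44 + 32.2759 = 76.2759

76.2759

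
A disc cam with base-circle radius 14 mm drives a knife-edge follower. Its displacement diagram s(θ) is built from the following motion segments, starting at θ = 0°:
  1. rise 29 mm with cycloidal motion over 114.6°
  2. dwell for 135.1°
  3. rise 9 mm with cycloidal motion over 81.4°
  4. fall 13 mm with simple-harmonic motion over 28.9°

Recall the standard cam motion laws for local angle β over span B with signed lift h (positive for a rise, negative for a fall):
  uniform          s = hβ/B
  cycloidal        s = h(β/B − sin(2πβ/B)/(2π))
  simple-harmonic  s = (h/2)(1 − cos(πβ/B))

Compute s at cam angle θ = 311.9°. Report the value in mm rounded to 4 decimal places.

seg 1 [0°–114.6°] cycloidal, h=29: full span → s += 29 → s = 29.0000
seg 2 [114.6°–249.7°] dwell: s stays 29.0000
seg 3 [249.7°–331.1°] cycloidal, h=9: θ=311.9° here. β=62.2, B=81.4. 9·(0.7641 − sin(2π·0.7641)/(2π)) = 8.3039 → s = 37.3039

37.3039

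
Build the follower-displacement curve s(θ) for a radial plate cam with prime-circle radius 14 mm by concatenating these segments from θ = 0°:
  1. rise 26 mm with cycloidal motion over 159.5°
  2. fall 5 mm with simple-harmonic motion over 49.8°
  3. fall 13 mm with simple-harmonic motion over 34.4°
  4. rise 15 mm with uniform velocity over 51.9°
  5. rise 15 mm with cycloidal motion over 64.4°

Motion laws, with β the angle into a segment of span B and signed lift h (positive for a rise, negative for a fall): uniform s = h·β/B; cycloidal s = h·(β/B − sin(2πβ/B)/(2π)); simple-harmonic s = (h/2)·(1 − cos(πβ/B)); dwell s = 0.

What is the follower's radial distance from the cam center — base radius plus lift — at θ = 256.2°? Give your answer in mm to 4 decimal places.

seg 1 [0°–159.5°] cycloidal, h=26: full span → s += 26 → s = 26.0000
seg 2 [159.5°–209.3°] simple-harmonic, h=-5: full span → s += -5 → s = 21.0000
seg 3 [209.3°–243.7°] simple-harmonic, h=-13: full span → s += -13 → s = 8.0000
seg 4 [243.7°–295.6°] uniform, h=15: θ=256.2° here. β=12.5, B=51.9. 15·12.5/51.9 = 3.6127 → s = 11.6127
radial distance = base radius + s = 14 + 11.6127 = 25.6127

25.6127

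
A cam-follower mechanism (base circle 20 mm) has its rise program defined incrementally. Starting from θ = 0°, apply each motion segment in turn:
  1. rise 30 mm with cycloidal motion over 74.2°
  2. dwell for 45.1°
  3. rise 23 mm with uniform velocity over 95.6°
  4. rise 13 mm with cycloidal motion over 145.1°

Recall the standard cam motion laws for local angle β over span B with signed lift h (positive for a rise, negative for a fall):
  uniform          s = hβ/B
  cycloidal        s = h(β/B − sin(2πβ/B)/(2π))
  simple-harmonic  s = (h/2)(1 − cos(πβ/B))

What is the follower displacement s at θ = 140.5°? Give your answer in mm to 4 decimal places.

seg 1 [0°–74.2°] cycloidal, h=30: full span → s += 30 → s = 30.0000
seg 2 [74.2°–119.3°] dwell: s stays 30.0000
seg 3 [119.3°–214.9°] uniform, h=23: θ=140.5° here. β=21.2, B=95.6. 23·21.2/95.6 = 5.1004 → s = 35.1004

35.1004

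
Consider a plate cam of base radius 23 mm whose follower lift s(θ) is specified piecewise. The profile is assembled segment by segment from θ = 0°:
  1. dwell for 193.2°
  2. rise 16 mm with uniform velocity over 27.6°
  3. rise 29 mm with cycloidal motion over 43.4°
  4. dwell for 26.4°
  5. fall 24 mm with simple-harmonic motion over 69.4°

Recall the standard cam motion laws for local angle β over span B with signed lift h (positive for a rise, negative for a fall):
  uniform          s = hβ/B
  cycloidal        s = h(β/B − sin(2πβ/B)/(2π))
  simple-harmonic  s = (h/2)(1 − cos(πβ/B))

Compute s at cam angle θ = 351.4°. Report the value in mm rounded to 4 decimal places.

seg 1 [0°–193.2°] dwell: s stays 0.0000
seg 2 [193.2°–220.8°] uniform, h=16: full span → s += 16 → s = 16.0000
seg 3 [220.8°–264.2°] cycloidal, h=29: full span → s += 29 → s = 45.0000
seg 4 [264.2°–290.6°] dwell: s stays 45.0000
seg 5 [290.6°–360°] simple-harmonic, h=-24: θ=351.4° here. β=60.8, B=69.4. -24/2·(1 − cos(π·0.8761)) = -23.1021 → s = 21.8979

21.8979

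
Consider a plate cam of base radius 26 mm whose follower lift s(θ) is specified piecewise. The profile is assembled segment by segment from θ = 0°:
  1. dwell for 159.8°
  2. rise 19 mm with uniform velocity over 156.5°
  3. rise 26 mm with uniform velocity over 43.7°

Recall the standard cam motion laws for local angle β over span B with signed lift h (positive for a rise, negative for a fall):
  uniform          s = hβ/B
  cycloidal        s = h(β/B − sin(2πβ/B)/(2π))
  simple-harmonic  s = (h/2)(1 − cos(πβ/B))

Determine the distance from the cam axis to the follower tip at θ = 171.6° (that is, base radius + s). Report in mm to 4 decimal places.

seg 1 [0°–159.8°] dwell: s stays 0.0000
seg 2 [159.8°–316.3°] uniform, h=19: θ=171.6° here. β=11.8, B=156.5. 19·11.8/156.5 = 1.4326 → s = 1.4326
radial distance = base radius + s = 26 + 1.4326 = 27.4326

27.4326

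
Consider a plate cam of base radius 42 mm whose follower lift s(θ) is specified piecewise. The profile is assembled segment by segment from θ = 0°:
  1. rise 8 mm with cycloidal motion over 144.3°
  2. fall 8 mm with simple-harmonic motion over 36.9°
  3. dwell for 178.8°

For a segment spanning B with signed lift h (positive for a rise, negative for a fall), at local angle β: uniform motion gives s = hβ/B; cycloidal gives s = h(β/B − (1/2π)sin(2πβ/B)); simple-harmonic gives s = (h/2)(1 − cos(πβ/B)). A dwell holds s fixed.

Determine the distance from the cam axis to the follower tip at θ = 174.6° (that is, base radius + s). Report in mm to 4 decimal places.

seg 1 [0°–144.3°] cycloidal, h=8: full span → s += 8 → s = 8.0000
seg 2 [144.3°–181.2°] simple-harmonic, h=-8: θ=174.6° here. β=30.3, B=36.9. -8/2·(1 − cos(π·0.8211)) = -7.3850 → s = 0.6150
radial distance = base radius + s = 42 + 0.6150 = 42.6150

42.6150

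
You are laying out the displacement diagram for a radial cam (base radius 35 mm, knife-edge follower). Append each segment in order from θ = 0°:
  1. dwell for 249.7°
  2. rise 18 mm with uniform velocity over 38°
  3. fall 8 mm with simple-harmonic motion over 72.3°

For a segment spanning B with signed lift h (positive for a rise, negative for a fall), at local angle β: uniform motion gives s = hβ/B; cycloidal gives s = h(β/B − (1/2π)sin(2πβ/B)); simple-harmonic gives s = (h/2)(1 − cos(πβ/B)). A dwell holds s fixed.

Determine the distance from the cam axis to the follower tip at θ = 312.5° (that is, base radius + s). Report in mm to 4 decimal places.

seg 1 [0°–249.7°] dwell: s stays 0.0000
seg 2 [249.7°–287.7°] uniform, h=18: full span → s += 18 → s = 18.0000
seg 3 [287.7°–360°] simple-harmonic, h=-8: θ=312.5° here. β=24.8, B=72.3. -8/2·(1 − cos(π·0.3430)) = -2.1063 → s = 15.8937
radial distance = base radius + s = 35 + 15.8937 = 50.8937

50.8937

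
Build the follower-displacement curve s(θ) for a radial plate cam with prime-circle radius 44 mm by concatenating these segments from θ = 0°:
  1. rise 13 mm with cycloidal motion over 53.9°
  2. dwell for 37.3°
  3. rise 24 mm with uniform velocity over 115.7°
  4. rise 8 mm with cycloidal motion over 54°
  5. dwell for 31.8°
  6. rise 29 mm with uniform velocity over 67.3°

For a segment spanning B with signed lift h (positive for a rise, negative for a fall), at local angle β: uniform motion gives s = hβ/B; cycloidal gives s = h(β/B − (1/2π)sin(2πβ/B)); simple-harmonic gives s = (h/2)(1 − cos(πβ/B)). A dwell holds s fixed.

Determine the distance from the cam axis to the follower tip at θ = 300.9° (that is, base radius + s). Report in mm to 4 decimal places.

seg 1 [0°–53.9°] cycloidal, h=13: full span → s += 13 → s = 13.0000
seg 2 [53.9°–91.2°] dwell: s stays 13.0000
seg 3 [91.2°–206.9°] uniform, h=24: full span → s += 24 → s = 37.0000
seg 4 [206.9°–260.9°] cycloidal, h=8: full span → s += 8 → s = 45.0000
seg 5 [260.9°–292.7°] dwell: s stays 45.0000
seg 6 [292.7°–360°] uniform, h=29: θ=300.9° here. β=8.2, B=67.3. 29·8.2/67.3 = 3.5334 → s = 48.5334
radial distance = base radius + s = 44 + 48.5334 = 92.5334

92.5334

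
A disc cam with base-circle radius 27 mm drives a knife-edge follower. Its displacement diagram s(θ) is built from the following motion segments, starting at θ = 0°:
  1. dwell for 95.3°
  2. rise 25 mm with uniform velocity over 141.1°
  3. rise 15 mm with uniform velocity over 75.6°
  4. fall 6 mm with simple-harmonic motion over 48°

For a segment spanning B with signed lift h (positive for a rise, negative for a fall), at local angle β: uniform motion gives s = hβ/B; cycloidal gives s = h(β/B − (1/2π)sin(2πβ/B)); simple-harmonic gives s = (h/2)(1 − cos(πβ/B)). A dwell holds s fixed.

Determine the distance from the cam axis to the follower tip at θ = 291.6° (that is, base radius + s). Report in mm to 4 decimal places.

seg 1 [0°–95.3°] dwell: s stays 0.0000
seg 2 [95.3°–236.4°] uniform, h=25: full span → s += 25 → s = 25.0000
seg 3 [236.4°–312°] uniform, h=15: θ=291.6° here. β=55.2, B=75.6. 15·55.2/75.6 = 10.9524 → s = 35.9524
radial distance = base radius + s = 27 + 35.9524 = 62.9524

62.9524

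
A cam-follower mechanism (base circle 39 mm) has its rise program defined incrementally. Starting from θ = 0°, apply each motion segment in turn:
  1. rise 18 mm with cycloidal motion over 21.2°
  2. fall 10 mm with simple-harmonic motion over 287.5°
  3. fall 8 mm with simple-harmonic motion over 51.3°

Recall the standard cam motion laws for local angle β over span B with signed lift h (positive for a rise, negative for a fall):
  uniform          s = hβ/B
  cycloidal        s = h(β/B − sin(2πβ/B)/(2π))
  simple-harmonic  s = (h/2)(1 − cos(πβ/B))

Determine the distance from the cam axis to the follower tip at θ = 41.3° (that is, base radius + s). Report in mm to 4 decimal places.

seg 1 [0°–21.2°] cycloidal, h=18: full span → s += 18 → s = 18.0000
seg 2 [21.2°–308.7°] simple-harmonic, h=-10: θ=41.3° here. β=20.1, B=287.5. -10/2·(1 − cos(π·0.0699)) = -0.1201 → s = 17.8799
radial distance = base radius + s = 39 + 17.8799 = 56.8799

56.8799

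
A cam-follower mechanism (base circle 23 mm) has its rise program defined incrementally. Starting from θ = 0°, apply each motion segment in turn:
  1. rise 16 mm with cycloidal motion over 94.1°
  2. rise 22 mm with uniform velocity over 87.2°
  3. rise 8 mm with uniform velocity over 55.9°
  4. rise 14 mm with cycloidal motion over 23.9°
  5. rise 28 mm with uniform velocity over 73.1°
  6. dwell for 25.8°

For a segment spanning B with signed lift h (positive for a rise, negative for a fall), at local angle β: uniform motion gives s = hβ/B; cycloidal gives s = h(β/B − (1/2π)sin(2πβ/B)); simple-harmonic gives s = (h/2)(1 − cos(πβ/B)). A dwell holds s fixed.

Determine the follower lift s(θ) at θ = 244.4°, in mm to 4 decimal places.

seg 1 [0°–94.1°] cycloidal, h=16: full span → s += 16 → s = 16.0000
seg 2 [94.1°–181.3°] uniform, h=22: full span → s += 22 → s = 38.0000
seg 3 [181.3°–237.2°] uniform, h=8: full span → s += 8 → s = 46.0000
seg 4 [237.2°–261.1°] cycloidal, h=14: θ=244.4° here. β=7.2, B=23.9. 14·(0.3013 − sin(2π·0.3013)/(2π)) = 2.1040 → s = 48.1040

48.1040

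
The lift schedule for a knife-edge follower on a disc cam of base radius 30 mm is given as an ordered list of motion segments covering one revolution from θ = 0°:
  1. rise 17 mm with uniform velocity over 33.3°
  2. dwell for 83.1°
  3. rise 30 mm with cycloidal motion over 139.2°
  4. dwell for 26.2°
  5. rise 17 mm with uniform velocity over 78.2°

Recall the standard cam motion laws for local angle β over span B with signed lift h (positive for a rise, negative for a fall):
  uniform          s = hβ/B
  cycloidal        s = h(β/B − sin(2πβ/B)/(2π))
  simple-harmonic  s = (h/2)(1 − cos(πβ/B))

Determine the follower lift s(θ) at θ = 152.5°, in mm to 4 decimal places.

seg 1 [0°–33.3°] uniform, h=17: full span → s += 17 → s = 17.0000
seg 2 [33.3°–116.4°] dwell: s stays 17.0000
seg 3 [116.4°–255.6°] cycloidal, h=30: θ=152.5° here. β=36.1, B=139.2. 30·(0.2593 − sin(2π·0.2593)/(2π)) = 3.0137 → s = 20.0137

20.0137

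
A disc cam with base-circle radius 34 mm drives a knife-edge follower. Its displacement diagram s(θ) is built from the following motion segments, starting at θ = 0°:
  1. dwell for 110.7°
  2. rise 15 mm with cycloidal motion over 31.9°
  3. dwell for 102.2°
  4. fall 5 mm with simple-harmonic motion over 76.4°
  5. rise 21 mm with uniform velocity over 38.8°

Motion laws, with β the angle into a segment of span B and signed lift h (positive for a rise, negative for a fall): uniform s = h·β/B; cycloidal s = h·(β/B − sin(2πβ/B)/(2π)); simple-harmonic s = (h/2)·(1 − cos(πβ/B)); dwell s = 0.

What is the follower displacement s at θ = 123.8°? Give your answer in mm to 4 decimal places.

seg 1 [0°–110.7°] dwell: s stays 0.0000
seg 2 [110.7°–142.6°] cycloidal, h=15: θ=123.8° here. β=13.1, B=31.9. 15·(0.4107 − sin(2π·0.4107)/(2π)) = 4.8890 → s = 4.8890

4.8890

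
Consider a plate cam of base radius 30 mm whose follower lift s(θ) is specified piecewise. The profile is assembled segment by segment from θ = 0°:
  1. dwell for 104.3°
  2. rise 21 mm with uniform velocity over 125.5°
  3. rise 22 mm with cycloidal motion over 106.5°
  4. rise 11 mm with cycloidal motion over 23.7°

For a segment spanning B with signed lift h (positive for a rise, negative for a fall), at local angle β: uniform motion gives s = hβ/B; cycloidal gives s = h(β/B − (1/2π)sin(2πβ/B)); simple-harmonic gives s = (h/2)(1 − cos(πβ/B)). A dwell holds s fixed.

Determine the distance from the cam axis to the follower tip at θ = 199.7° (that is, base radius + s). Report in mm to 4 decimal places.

seg 1 [0°–104.3°] dwell: s stays 0.0000
seg 2 [104.3°–229.8°] uniform, h=21: θ=199.7° here. β=95.4, B=125.5. 21·95.4/125.5 = 15.9633 → s = 15.9633
radial distance = base radius + s = 30 + 15.9633 = 45.9633

45.9633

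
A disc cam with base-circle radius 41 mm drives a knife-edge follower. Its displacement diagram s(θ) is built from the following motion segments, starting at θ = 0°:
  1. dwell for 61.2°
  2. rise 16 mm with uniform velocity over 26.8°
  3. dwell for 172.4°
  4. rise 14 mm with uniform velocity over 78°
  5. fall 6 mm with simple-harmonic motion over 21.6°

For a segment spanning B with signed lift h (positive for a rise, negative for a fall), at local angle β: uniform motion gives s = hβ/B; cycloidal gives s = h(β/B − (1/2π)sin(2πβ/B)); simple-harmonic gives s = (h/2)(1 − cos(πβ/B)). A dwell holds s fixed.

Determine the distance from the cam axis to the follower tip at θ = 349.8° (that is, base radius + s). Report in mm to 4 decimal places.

seg 1 [0°–61.2°] dwell: s stays 0.0000
seg 2 [61.2°–88°] uniform, h=16: full span → s += 16 → s = 16.0000
seg 3 [88°–260.4°] dwell: s stays 16.0000
seg 4 [260.4°–338.4°] uniform, h=14: full span → s += 14 → s = 30.0000
seg 5 [338.4°–360°] simple-harmonic, h=-6: θ=349.8° here. β=11.4, B=21.6. -6/2·(1 − cos(π·0.5278)) = -3.2615 → s = 26.7385
radial distance = base radius + s = 41 + 26.7385 = 67.7385

67.7385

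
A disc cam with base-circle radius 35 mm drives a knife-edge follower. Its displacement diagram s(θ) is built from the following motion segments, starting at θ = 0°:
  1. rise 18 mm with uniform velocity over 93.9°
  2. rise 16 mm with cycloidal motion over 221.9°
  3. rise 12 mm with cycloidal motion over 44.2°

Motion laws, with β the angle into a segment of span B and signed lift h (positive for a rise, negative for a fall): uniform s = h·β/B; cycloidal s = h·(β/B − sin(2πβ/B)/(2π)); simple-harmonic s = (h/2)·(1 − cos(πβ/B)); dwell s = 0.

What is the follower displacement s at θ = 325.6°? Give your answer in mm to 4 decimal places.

seg 1 [0°–93.9°] uniform, h=18: full span → s += 18 → s = 18.0000
seg 2 [93.9°–315.8°] cycloidal, h=16: full span → s += 16 → s = 34.0000
seg 3 [315.8°–360°] cycloidal, h=12: θ=325.6° here. β=9.8, B=44.2. 12·(0.2217 − sin(2π·0.2217)/(2π)) = 0.7808 → s = 34.7808

34.7808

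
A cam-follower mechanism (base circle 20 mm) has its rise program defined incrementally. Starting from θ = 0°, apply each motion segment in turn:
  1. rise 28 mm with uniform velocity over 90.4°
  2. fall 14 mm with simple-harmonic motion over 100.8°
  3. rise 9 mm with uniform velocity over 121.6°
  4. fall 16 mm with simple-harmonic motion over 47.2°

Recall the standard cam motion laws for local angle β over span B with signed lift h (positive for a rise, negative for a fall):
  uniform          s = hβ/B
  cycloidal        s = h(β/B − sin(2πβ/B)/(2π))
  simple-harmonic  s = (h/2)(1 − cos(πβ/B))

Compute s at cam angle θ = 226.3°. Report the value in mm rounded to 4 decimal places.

seg 1 [0°–90.4°] uniform, h=28: full span → s += 28 → s = 28.0000
seg 2 [90.4°–191.2°] simple-harmonic, h=-14: full span → s += -14 → s = 14.0000
seg 3 [191.2°–312.8°] uniform, h=9: θ=226.3° here. β=35.1, B=121.6. 9·35.1/121.6 = 2.5979 → s = 16.5979

16.5979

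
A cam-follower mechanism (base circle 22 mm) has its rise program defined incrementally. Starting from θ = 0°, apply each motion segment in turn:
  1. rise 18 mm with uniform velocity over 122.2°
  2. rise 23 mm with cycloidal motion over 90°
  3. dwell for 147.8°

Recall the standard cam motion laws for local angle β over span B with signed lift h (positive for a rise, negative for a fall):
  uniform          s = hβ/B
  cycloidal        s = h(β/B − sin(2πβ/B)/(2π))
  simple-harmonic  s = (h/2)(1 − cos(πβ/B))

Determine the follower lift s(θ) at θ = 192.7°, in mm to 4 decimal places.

seg 1 [0°–122.2°] uniform, h=18: full span → s += 18 → s = 18.0000
seg 2 [122.2°–212.2°] cycloidal, h=23: θ=192.7° here. β=70.5, B=90. 23·(0.7833 − sin(2π·0.7833)/(2π)) = 21.5972 → s = 39.5972

39.5972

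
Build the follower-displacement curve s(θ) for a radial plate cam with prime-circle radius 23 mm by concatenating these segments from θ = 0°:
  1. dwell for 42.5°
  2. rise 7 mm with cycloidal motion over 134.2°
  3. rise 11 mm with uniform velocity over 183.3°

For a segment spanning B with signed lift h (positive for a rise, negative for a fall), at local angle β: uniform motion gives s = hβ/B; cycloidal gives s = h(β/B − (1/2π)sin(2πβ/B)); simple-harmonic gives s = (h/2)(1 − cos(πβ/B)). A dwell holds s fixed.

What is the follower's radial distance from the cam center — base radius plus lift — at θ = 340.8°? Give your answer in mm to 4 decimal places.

seg 1 [0°–42.5°] dwell: s stays 0.0000
seg 2 [42.5°–176.7°] cycloidal, h=7: full span → s += 7 → s = 7.0000
seg 3 [176.7°–360°] uniform, h=11: θ=340.8° here. β=164.1, B=183.3. 11·164.1/183.3 = 9.8478 → s = 16.8478
radial distance = base radius + s = 23 + 16.8478 = 39.8478

39.8478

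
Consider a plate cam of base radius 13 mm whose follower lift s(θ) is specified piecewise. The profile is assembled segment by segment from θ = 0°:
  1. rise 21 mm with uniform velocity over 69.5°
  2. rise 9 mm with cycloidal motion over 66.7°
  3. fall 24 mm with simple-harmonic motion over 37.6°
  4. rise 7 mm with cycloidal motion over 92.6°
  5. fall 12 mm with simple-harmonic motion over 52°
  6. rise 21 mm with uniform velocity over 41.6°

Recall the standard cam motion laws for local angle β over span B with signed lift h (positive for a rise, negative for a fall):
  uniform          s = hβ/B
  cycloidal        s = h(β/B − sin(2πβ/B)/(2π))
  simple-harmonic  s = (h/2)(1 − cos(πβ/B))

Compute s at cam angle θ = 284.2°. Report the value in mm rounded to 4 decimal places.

seg 1 [0°–69.5°] uniform, h=21: full span → s += 21 → s = 21.0000
seg 2 [69.5°–136.2°] cycloidal, h=9: full span → s += 9 → s = 30.0000
seg 3 [136.2°–173.8°] simple-harmonic, h=-24: full span → s += -24 → s = 6.0000
seg 4 [173.8°–266.4°] cycloidal, h=7: full span → s += 7 → s = 13.0000
seg 5 [266.4°–318.4°] simple-harmonic, h=-12: θ=284.2° here. β=17.8, B=52. -12/2·(1 − cos(π·0.3423)) = -3.1477 → s = 9.8523

9.8523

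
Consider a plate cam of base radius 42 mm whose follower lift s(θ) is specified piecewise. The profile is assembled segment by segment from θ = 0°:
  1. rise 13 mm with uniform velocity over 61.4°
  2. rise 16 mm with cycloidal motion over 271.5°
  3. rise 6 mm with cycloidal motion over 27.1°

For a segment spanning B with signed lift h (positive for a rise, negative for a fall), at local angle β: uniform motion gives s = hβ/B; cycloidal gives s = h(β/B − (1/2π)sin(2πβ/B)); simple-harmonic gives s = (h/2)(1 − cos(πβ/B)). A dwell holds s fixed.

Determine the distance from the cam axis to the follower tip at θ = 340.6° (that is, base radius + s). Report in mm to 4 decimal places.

seg 1 [0°–61.4°] uniform, h=13: full span → s += 13 → s = 13.0000
seg 2 [61.4°–332.9°] cycloidal, h=16: full span → s += 16 → s = 29.0000
seg 3 [332.9°–360°] cycloidal, h=6: θ=340.6° here. β=7.7, B=27.1. 6·(0.2841 − sin(2π·0.2841)/(2π)) = 0.7717 → s = 29.7717
radial distance = base radius + s = 42 + 29.7717 = 71.7717

71.7717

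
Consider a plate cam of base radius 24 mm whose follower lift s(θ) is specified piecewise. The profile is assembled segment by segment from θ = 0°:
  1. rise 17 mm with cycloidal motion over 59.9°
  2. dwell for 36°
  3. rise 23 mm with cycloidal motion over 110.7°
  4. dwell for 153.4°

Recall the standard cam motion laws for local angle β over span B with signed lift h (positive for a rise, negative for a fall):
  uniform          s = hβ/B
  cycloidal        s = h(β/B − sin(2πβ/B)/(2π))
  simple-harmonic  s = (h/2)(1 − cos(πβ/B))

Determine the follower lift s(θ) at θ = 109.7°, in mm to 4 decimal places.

seg 1 [0°–59.9°] cycloidal, h=17: full span → s += 17 → s = 17.0000
seg 2 [59.9°–95.9°] dwell: s stays 17.0000
seg 3 [95.9°–206.6°] cycloidal, h=23: θ=109.7° here. β=13.8, B=110.7. 23·(0.1247 − sin(2π·0.1247)/(2π)) = 0.2843 → s = 17.2843

17.2843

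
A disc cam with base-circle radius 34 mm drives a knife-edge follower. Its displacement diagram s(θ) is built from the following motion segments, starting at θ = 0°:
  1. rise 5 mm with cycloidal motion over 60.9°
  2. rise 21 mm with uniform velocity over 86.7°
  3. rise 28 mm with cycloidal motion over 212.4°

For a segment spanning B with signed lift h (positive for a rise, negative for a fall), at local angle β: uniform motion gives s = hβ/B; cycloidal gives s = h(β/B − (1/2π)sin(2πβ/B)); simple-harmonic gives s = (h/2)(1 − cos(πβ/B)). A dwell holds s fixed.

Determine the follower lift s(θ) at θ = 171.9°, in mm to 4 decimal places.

seg 1 [0°–60.9°] cycloidal, h=5: full span → s += 5 → s = 5.0000
seg 2 [60.9°–147.6°] uniform, h=21: full span → s += 21 → s = 26.0000
seg 3 [147.6°–360°] cycloidal, h=28: θ=171.9° here. β=24.3, B=212.4. 28·(0.1144 − sin(2π·0.1144)/(2π)) = 0.2688 → s = 26.2688

26.2688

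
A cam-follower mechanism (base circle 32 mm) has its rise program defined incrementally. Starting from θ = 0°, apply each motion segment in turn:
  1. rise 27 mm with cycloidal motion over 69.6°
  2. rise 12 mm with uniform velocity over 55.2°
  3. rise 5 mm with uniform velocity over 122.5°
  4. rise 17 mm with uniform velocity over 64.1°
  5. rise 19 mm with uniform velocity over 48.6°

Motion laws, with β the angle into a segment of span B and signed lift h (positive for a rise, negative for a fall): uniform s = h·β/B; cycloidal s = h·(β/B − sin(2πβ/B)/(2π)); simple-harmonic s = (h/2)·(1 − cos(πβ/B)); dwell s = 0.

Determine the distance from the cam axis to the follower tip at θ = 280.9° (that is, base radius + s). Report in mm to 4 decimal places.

seg 1 [0°–69.6°] cycloidal, h=27: full span → s += 27 → s = 27.0000
seg 2 [69.6°–124.8°] uniform, h=12: full span → s += 12 → s = 39.0000
seg 3 [124.8°–247.3°] uniform, h=5: full span → s += 5 → s = 44.0000
seg 4 [247.3°–311.4°] uniform, h=17: θ=280.9° here. β=33.6, B=64.1. 17·33.6/64.1 = 8.9111 → s = 52.9111
radial distance = base radius + s = 32 + 52.9111 = 84.9111

84.9111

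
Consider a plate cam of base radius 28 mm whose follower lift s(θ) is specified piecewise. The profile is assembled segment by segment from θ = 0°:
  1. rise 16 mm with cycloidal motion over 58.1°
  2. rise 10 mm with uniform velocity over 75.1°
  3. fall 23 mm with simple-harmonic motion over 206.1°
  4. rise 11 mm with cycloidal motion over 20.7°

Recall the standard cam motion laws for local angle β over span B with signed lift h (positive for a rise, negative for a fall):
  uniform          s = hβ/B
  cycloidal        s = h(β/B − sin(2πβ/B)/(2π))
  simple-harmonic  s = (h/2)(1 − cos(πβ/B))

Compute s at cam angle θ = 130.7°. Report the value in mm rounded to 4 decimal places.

seg 1 [0°–58.1°] cycloidal, h=16: full span → s += 16 → s = 16.0000
seg 2 [58.1°–133.2°] uniform, h=10: θ=130.7° here. β=72.6, B=75.1. 10·72.6/75.1 = 9.6671 → s = 25.6671

25.6671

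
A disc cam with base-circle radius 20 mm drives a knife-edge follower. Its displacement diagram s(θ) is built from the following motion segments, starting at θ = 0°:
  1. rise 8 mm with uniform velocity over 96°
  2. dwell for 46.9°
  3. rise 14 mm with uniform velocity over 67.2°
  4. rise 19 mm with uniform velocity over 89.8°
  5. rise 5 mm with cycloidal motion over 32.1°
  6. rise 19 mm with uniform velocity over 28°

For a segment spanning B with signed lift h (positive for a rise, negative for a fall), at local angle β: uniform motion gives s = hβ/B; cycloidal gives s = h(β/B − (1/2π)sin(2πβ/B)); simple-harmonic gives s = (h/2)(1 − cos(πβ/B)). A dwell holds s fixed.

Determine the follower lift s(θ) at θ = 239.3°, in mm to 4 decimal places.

seg 1 [0°–96°] uniform, h=8: full span → s += 8 → s = 8.0000
seg 2 [96°–142.9°] dwell: s stays 8.0000
seg 3 [142.9°–210.1°] uniform, h=14: full span → s += 14 → s = 22.0000
seg 4 [210.1°–299.9°] uniform, h=19: θ=239.3° here. β=29.2, B=89.8. 19·29.2/89.8 = 6.1782 → s = 28.1782

28.1782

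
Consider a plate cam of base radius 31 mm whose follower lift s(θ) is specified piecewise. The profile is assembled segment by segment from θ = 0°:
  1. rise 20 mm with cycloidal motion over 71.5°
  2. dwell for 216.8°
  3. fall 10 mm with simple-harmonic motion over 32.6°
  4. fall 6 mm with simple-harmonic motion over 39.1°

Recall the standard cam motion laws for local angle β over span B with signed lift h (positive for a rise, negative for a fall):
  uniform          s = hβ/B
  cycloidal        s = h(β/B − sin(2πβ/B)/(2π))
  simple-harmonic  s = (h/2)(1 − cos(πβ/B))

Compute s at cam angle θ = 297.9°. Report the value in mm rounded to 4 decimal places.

seg 1 [0°–71.5°] cycloidal, h=20: full span → s += 20 → s = 20.0000
seg 2 [71.5°–288.3°] dwell: s stays 20.0000
seg 3 [288.3°–320.9°] simple-harmonic, h=-10: θ=297.9° here. β=9.6, B=32.6. -10/2·(1 − cos(π·0.2945)) = -1.9914 → s = 18.0086

18.0086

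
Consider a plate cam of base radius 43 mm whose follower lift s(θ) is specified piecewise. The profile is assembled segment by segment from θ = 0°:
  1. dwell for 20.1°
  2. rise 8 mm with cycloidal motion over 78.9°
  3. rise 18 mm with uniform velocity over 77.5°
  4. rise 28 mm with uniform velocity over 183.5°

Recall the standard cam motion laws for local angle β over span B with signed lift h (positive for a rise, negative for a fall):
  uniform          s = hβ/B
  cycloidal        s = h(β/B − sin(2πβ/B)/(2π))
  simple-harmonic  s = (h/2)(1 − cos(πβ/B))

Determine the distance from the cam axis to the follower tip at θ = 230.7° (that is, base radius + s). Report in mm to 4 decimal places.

seg 1 [0°–20.1°] dwell: s stays 0.0000
seg 2 [20.1°–99°] cycloidal, h=8: full span → s += 8 → s = 8.0000
seg 3 [99°–176.5°] uniform, h=18: full span → s += 18 → s = 26.0000
seg 4 [176.5°–360°] uniform, h=28: θ=230.7° here. β=54.2, B=183.5. 28·54.2/183.5 = 8.2703 → s = 34.2703
radial distance = base radius + s = 43 + 34.2703 = 77.2703

77.2703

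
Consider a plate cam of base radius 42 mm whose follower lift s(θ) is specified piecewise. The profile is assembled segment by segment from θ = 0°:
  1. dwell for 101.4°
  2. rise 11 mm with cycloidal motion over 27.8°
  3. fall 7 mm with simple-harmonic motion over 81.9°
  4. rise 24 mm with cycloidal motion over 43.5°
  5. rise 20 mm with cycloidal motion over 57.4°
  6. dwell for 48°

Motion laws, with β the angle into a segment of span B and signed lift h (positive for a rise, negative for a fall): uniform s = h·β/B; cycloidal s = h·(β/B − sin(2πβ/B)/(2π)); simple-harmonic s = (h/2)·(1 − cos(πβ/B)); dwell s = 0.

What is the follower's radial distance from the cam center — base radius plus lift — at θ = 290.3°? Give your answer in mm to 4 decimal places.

seg 1 [0°–101.4°] dwell: s stays 0.0000
seg 2 [101.4°–129.2°] cycloidal, h=11: full span → s += 11 → s = 11.0000
seg 3 [129.2°–211.1°] simple-harmonic, h=-7: full span → s += -7 → s = 4.0000
seg 4 [211.1°–254.6°] cycloidal, h=24: full span → s += 24 → s = 28.0000
seg 5 [254.6°–312°] cycloidal, h=20: θ=290.3° here. β=35.7, B=57.4. 20·(0.6220 − sin(2π·0.6220)/(2π)) = 14.6463 → s = 42.6463
radial distance = base radius + s = 42 + 42.6463 = 84.6463

84.6463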